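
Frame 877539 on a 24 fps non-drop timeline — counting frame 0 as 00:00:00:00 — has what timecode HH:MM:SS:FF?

877539 ÷ 24 = 36564 full seconds, remainder 3 frames.
36564 s = 10 h 9 min 24 s.
Timecode: 10:09:24:03.

10:09:24:03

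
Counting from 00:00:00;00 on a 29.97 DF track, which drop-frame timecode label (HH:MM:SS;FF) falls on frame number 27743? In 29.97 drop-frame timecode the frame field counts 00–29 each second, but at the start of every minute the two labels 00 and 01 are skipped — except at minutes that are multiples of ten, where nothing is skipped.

Ten DF minutes hold 17982 frames, so frame 27743 lies in block 1 (frames 17982–35963) with 9761 frames into that block.
The block's first minute is 1800 frames and the rest 1798 each; 9761 frames reaches minute 5, so 1 × 18 + 5 × 2 = 28 labels have been skipped so far.
Adding those back, label number 27743 + 28 = 27771 at 30 labels/s is 925 s + 21 f = 0 h 15 min 25 s frame 21, i.e. 00:15:25;21.

00:15:25;21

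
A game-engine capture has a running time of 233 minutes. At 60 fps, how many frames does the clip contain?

233 min = 13980 s.
Frames = 13980 × 60 = 838800.

838800 frames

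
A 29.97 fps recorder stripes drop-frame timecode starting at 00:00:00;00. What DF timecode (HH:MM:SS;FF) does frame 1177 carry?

Ten DF minutes hold 17982 frames, so frame 1177 lies in block 0 (frames 0–17981) with 1177 frames into that block.
The block's first minute is 1800 frames and the rest 1798 each; 1177 frames reaches minute 0, so 0 × 18 + 0 × 2 = 0 labels have been skipped so far.
Adding those back, label number 1177 + 0 = 1177 at 30 labels/s is 39 s + 7 f = 0 h 0 min 39 s frame 7, i.e. 00:00:39;07.

00:00:39;07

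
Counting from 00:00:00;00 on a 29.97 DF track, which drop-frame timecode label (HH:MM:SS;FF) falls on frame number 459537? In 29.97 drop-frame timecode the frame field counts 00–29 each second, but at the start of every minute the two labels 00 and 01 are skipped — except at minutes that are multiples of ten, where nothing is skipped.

Ten DF minutes hold 17982 frames, so frame 459537 lies in block 25 (frames 449550–467531) with 9987 frames into that block.
The block's first minute is 1800 frames and the rest 1798 each; 9987 frames reaches minute 5, so 25 × 18 + 5 × 2 = 460 labels have been skipped so far.
Adding those back, label number 459537 + 460 = 459997 at 30 labels/s is 15333 s + 7 f = 4 h 15 min 33 s frame 7, i.e. 04:15:33;07.

04:15:33;07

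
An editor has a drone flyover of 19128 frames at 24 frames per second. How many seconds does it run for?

797 seconds

Running time = 19128 / (24) = 797 s.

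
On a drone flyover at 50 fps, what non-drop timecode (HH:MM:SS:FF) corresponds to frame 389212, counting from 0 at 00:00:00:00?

389212 ÷ 50 = 7784 full seconds, remainder 12 frames.
7784 s = 2 h 9 min 44 s.
Timecode: 02:09:44:12.

02:09:44:12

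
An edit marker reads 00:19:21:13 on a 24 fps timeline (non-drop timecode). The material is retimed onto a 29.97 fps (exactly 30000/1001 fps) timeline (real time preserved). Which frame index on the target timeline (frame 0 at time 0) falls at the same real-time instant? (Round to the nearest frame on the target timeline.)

Source frame index: (0×3600 + 19×60 + 21) × 24 + 13 = 27877.
Real time: 27877 / (24) = 27877/24 s.
Target frame: (27877/24) × (30000/1001) = 34846250/1001 ≈ 34811.439 → 34811.

frame 34811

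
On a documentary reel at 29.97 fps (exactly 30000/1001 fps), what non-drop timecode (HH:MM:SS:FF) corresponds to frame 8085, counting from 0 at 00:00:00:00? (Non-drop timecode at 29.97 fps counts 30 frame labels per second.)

00:04:29:15

8085 ÷ 30 = 269 full seconds, remainder 15 frames.
269 s = 0 h 4 min 29 s.
Timecode: 00:04:29:15.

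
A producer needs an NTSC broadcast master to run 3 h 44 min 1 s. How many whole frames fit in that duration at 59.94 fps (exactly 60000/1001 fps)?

805654 frames

3 h 44 min 1 s = 13441 s.
Frames = 13441 × 60000/1001 = 806460000/1001 ≈ 805654.3457.
Complete frames: 805654.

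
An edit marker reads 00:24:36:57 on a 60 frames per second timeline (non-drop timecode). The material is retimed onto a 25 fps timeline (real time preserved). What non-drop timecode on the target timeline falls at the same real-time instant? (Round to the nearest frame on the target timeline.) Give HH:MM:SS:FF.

Source frame index: (0×3600 + 24×60 + 36) × 60 + 57 = 88617.
Real time: 88617 / (60) = 29539/20 s.
Target frame: (29539/20) × (25) = 147695/4 ≈ 36923.750 → 36924.
At 25 labels/s: frame 36924 → 00:24:36:24.

00:24:36:24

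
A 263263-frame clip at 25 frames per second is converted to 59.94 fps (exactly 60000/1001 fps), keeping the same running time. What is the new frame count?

Target frames = source frames × (target rate / source rate) = 263263 × (60000/1001)/(25) = 263263 × 2400/1001 = 631200.

631200 frames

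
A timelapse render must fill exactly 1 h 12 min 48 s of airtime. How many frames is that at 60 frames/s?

1 h 12 min 48 s = 4368 s.
Frames = 4368 × 60 = 262080.

262080 frames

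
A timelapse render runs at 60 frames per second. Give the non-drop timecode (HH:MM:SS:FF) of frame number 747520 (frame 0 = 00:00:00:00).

03:27:38:40

747520 ÷ 60 = 12458 full seconds, remainder 40 frames.
12458 s = 3 h 27 min 38 s.
Timecode: 03:27:38:40.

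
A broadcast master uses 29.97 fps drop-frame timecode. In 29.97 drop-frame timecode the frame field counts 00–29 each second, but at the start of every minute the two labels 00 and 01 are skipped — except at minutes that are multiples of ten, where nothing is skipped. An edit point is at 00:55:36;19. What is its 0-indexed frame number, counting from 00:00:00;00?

99999

Complete 10-minute blocks: 5, each 17982 frames → 89910.
Remaining 5 whole minutes in the current block: 1800 + 4 × 1798 = 8992 frames.
Within the current minute: 36 × 30 + 19 − 2 = 1097 (labels ;00/;01 skipped at this minute). Total = 89910 + 8992 + 1097 = 99999.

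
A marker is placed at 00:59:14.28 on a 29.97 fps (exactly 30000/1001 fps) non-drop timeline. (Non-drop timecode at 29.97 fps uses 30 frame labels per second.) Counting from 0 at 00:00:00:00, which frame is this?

Total seconds to the label: (0 × 3600 + 59 × 60 + 14) = 3554.
Frame index = 3554 × 30 + 28 = 106648.

frame 106648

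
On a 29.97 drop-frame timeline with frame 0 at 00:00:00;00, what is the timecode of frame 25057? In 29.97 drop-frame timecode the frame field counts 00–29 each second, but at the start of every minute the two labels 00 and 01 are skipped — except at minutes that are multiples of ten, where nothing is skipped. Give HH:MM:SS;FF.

00:13:56;01

Each 10-minute DF block holds 10 × 60 × 30 − 9 × 2 = 17982 frames. 25057 ÷ 17982 → 1 full block, remainder 7075.
Within the partial block the first minute is 1800 frames and each further minute 1798, so 3 further minute boundaries passed. Total skipped labels = 18 × 1 + 2 × 3 = 24.
Non-drop label index = 25057 + 24 = 25081; at 30 labels/s that is 00:13:56:01, i.e. DF 00:13:56;01.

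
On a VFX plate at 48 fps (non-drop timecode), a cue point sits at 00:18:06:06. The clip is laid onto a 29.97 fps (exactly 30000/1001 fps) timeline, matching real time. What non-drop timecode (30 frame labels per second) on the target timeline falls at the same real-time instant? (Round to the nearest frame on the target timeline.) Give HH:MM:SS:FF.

Source frame index: (0×3600 + 18×60 + 6) × 48 + 6 = 52134.
Real time: 52134 / (48) = 8689/8 s.
Target frame: (8689/8) × (30000/1001) = 32583750/1001 ≈ 32551.199 → 32551.
At 30 labels/s: frame 32551 → 00:18:05:01.

00:18:05:01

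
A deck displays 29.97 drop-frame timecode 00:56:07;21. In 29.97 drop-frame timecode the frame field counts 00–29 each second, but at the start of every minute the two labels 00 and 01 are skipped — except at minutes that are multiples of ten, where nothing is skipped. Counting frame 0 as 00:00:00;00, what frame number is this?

100929

As if non-drop at 30 labels/s: (0 × 3600 + 56 × 60 + 7) × 30 + 21 = 101031.
Minute boundaries passed: 56; those not divisible by 10: 56 − 5 = 51; dropped labels = 2 × 51 = 102.
Actual frame index = 101031 − 102 = 100929.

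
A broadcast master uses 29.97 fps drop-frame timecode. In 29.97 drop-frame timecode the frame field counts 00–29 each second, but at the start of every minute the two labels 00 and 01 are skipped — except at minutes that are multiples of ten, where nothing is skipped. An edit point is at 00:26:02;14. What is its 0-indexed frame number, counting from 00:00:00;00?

46826

As if non-drop at 30 labels/s: (0 × 3600 + 26 × 60 + 2) × 30 + 14 = 46874.
Minute boundaries passed: 26; those not divisible by 10: 26 − 2 = 24; dropped labels = 2 × 24 = 48.
Actual frame index = 46874 − 48 = 46826.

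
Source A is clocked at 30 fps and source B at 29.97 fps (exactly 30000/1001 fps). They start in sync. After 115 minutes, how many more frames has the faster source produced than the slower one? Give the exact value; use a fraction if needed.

207000/1001 frames

115 min = 6900 s.
A emits 30 × 6900 = 207000 frames; B emits 30000/1001 × 6900 = 207000000/1001.
Difference = 207000/1001 frames (≈ 206.7932); B is behind A.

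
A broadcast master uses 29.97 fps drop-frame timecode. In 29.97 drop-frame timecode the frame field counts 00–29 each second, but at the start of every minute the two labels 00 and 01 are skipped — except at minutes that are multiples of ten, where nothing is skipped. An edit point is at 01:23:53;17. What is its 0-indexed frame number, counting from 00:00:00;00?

As if non-drop at 30 labels/s: (1 × 3600 + 23 × 60 + 53) × 30 + 17 = 151007.
Minute boundaries passed: 83; those not divisible by 10: 83 − 8 = 75; dropped labels = 2 × 75 = 150.
Actual frame index = 151007 − 150 = 150857.

150857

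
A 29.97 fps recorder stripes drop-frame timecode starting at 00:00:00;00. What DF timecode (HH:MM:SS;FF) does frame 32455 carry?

Each 10-minute DF block holds 10 × 60 × 30 − 9 × 2 = 17982 frames. 32455 ÷ 17982 → 1 full block, remainder 14473.
Within the partial block the first minute is 1800 frames and each further minute 1798, so 8 further minute boundaries passed. Total skipped labels = 18 × 1 + 2 × 8 = 34.
Non-drop label index = 32455 + 34 = 32489; at 30 labels/s that is 00:18:02:29, i.e. DF 00:18:02;29.

00:18:02;29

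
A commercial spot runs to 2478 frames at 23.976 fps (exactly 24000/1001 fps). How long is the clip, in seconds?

103.35325 seconds

Running time = 2478 / (24000/1001) = 103.35325 s.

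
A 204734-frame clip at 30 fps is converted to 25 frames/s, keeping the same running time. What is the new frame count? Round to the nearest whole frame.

Frames at target rate = 204734 × (25) / (30) = 511835/3 ≈ 170611.667.
Nearest whole frame: 170612.

170612 frames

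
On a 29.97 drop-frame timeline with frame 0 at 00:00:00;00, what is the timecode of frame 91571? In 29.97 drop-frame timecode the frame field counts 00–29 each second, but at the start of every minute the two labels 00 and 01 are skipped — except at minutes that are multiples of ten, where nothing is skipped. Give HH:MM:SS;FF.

Ten DF minutes hold 17982 frames, so frame 91571 lies in block 5 (frames 89910–107891) with 1661 frames into that block.
The block's first minute is 1800 frames and the rest 1798 each; 1661 frames reaches minute 0, so 5 × 18 + 0 × 2 = 90 labels have been skipped so far.
Adding those back, label number 91571 + 90 = 91661 at 30 labels/s is 3055 s + 11 f = 0 h 50 min 55 s frame 11, i.e. 00:50:55;11.

00:50:55;11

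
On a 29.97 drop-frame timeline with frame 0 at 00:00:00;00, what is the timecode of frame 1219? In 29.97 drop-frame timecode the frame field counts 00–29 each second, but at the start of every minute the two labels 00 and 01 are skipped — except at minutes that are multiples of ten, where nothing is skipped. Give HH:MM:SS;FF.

00:00:40;19

Ten DF minutes hold 17982 frames, so frame 1219 lies in block 0 (frames 0–17981) with 1219 frames into that block.
The block's first minute is 1800 frames and the rest 1798 each; 1219 frames reaches minute 0, so 0 × 18 + 0 × 2 = 0 labels have been skipped so far.
Adding those back, label number 1219 + 0 = 1219 at 30 labels/s is 40 s + 19 f = 0 h 0 min 40 s frame 19, i.e. 00:00:40;19.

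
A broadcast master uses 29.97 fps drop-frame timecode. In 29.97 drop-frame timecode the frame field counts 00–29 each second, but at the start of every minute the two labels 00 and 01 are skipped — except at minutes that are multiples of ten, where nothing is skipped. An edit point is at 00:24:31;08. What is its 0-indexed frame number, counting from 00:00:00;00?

44094

As if non-drop at 30 labels/s: (0 × 3600 + 24 × 60 + 31) × 30 + 8 = 44138.
Minute boundaries passed: 24; those not divisible by 10: 24 − 2 = 22; dropped labels = 2 × 22 = 44.
Actual frame index = 44138 − 44 = 44094.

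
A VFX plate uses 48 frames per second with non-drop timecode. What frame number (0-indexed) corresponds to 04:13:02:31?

Total seconds to the label: (4 × 3600 + 13 × 60 + 2) = 15182.
Frame index = 15182 × 48 + 31 = 728767.

728767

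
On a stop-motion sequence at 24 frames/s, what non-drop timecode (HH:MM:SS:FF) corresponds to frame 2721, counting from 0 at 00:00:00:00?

2721 ÷ 24 = 113 full seconds, remainder 9 frames.
113 s = 0 h 1 min 53 s.
Timecode: 00:01:53:09.

00:01:53:09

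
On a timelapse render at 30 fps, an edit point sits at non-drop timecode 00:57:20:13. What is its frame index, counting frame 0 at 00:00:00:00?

Total seconds to the label: (0 × 3600 + 57 × 60 + 20) = 3440.
Frame index = 3440 × 30 + 13 = 103213.

frame 103213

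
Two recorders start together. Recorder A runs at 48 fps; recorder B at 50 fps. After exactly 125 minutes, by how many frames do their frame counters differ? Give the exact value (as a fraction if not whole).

125 min = 7500 s.
A emits 48 × 7500 = 360000 frames; B emits 50 × 7500 = 375000.
Difference = 15000 frames; B is ahead of A.

15000 frames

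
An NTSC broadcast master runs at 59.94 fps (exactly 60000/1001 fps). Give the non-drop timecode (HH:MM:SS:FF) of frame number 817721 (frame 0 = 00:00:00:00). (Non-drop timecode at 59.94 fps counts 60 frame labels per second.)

817721 ÷ 60 = 13628 full seconds, remainder 41 frames.
13628 s = 3 h 47 min 8 s.
Timecode: 03:47:08:41.

03:47:08:41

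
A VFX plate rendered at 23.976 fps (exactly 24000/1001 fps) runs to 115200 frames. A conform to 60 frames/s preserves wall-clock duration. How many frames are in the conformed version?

288288 frames

Target frames = source frames × (target rate / source rate) = 115200 × (60)/(24000/1001) = 115200 × 1001/400 = 288288.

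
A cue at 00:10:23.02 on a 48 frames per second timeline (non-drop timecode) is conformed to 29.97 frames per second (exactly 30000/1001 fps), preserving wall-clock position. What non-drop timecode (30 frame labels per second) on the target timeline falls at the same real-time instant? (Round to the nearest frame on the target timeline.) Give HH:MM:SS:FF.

00:10:22:13

Source frame index: (0×3600 + 10×60 + 23) × 48 + 2 = 29906.
Real time: 29906 / (48) = 14953/24 s.
Target frame: (14953/24) × (30000/1001) = 18691250/1001 ≈ 18672.577 → 18673.
At 30 labels/s: frame 18673 → 00:10:22:13.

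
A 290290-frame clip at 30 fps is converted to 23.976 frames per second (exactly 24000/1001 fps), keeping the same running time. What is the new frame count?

Target frames = source frames × (target rate / source rate) = 290290 × (24000/1001)/(30) = 290290 × 800/1001 = 232000.

232000 frames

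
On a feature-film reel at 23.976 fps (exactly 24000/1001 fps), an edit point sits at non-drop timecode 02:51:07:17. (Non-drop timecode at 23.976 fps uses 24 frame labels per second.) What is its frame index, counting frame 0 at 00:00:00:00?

frame 246425

Total seconds to the label: (2 × 3600 + 51 × 60 + 7) = 10267.
Frame index = 10267 × 24 + 17 = 246425.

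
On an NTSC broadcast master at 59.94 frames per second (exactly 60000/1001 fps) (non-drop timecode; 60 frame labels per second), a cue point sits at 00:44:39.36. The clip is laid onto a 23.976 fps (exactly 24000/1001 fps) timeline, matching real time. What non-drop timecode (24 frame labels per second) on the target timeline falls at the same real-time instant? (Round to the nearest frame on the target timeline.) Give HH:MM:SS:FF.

00:44:39:14

Source frame index: (0×3600 + 44×60 + 39) × 60 + 36 = 160776.
Real time: 160776 / (60000/1001) = 6705699/2500 s.
Target frame: (6705699/2500) × (24000/1001) = 321552/5 ≈ 64310.400 → 64310.
At 24 labels/s: frame 64310 → 00:44:39:14.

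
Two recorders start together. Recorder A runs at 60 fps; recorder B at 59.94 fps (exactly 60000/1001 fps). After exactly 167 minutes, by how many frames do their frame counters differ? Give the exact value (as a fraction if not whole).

167 min = 10020 s.
A emits 60 × 10020 = 601200 frames; B emits 60000/1001 × 10020 = 601200000/1001.
Difference = 601200/1001 frames (≈ 600.5994); B is behind A.

601200/1001 frames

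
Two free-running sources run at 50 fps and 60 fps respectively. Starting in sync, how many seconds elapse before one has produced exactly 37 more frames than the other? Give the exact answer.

The gap grows by |60 − 50| = 10 frames per second.
Time for a 37-frame gap: 37 ÷ (10) = 3.7 s.

3.7 seconds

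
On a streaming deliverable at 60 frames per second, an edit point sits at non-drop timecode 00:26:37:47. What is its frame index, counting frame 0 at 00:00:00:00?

95867

Total seconds to the label: (0 × 3600 + 26 × 60 + 37) = 1597.
Frame index = 1597 × 60 + 47 = 95867.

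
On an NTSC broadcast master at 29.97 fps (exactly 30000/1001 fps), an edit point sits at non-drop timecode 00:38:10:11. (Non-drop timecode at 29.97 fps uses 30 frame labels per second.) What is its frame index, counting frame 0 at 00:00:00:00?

frame 68711

Total seconds to the label: (0 × 3600 + 38 × 60 + 10) = 2290.
Frame index = 2290 × 30 + 11 = 68711.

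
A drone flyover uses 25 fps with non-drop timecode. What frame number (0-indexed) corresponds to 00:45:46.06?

Total seconds to the label: (0 × 3600 + 45 × 60 + 46) = 2746.
Frame index = 2746 × 25 + 6 = 68656.

68656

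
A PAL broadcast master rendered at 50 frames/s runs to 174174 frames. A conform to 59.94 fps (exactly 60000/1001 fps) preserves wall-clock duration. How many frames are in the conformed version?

Target frames = source frames × (target rate / source rate) = 174174 × (60000/1001)/(50) = 174174 × 1200/1001 = 208800.

208800 frames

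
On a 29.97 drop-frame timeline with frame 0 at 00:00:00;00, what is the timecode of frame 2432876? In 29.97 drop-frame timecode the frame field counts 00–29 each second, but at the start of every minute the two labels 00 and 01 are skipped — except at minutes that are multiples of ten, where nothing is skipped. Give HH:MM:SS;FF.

Each 10-minute DF block holds 10 × 60 × 30 − 9 × 2 = 17982 frames. 2432876 ÷ 17982 → 135 full blocks, remainder 5306.
Within the partial block the first minute is 1800 frames and each further minute 1798, so 2 further minute boundaries passed. Total skipped labels = 18 × 135 + 2 × 2 = 2434.
Non-drop label index = 2432876 + 2434 = 2435310; at 30 labels/s that is 22:32:57:00, i.e. DF 22:32:57;00.

22:32:57;00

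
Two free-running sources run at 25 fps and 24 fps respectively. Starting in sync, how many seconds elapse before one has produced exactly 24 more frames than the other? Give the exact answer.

24 seconds

The gap grows by |24 − 25| = 1 frame per second.
Time for a 24-frame gap: 24 ÷ (1) = 24 s.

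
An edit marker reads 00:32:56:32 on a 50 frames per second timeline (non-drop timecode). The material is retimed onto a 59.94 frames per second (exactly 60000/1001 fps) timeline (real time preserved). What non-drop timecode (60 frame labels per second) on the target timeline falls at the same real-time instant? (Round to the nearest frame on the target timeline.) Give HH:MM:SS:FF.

Source frame index: (0×3600 + 32×60 + 56) × 50 + 32 = 98832.
Real time: 98832 / (50) = 49416/25 s.
Target frame: (49416/25) × (60000/1001) = 118598400/1001 ≈ 118479.920 → 118480.
At 60 labels/s: frame 118480 → 00:32:54:40.

00:32:54:40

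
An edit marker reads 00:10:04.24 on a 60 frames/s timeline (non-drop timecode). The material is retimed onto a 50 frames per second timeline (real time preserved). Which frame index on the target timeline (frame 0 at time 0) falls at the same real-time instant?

frame 30220

Source frame index: (0×3600 + 10×60 + 4) × 60 + 24 = 36264.
Real time: 36264 / (60) = 3022/5 s.
Target frame: (3022/5) × (50) = 30220.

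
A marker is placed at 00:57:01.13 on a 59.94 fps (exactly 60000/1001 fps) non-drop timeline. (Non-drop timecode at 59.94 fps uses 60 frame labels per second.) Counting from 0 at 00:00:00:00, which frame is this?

Total seconds to the label: (0 × 3600 + 57 × 60 + 1) = 3421.
Frame index = 3421 × 60 + 13 = 205273.

205273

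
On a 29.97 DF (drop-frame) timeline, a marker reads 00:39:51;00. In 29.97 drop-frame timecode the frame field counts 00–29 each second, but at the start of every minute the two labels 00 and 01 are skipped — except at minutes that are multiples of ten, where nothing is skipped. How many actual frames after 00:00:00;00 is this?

Complete 10-minute blocks: 3, each 17982 frames → 53946.
Remaining 9 whole minutes in the current block: 1800 + 8 × 1798 = 16184 frames.
Within the current minute: 51 × 30 + 0 − 2 = 1528 (labels ;00/;01 skipped at this minute). Total = 53946 + 16184 + 1528 = 71658.

71658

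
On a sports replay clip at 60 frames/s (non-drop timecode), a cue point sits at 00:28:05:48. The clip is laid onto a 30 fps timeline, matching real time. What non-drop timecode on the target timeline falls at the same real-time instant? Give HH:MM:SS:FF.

00:28:05:24

Source frame index: (0×3600 + 28×60 + 5) × 60 + 48 = 101148.
Real time: 101148 / (60) = 8429/5 s.
Target frame: (8429/5) × (30) = 50574.
At 30 labels/s: frame 50574 → 00:28:05:24.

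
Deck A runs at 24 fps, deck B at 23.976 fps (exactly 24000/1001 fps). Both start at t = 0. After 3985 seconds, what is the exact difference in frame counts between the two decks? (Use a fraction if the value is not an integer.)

95640/1001 frames

A emits 24 × 3985 = 95640 frames; B emits 24000/1001 × 3985 = 95640000/1001.
Difference = 95640/1001 frames (≈ 95.5445); B is behind A.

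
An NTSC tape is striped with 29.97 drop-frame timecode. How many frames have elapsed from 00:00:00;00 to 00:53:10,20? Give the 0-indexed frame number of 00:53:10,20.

95624

Complete 10-minute blocks: 5, each 17982 frames → 89910.
Remaining 3 whole minutes in the current block: 1800 + 2 × 1798 = 5396 frames.
Within the current minute: 10 × 30 + 20 − 2 = 318 (labels ;00/;01 skipped at this minute). Total = 89910 + 5396 + 318 = 95624.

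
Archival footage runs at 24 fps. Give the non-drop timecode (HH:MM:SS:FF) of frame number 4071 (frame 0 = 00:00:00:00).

4071 ÷ 24 = 169 full seconds, remainder 15 frames.
169 s = 0 h 2 min 49 s.
Timecode: 00:02:49:15.

00:02:49:15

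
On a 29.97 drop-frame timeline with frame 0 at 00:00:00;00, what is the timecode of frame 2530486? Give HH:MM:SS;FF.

Each 10-minute DF block holds 10 × 60 × 30 − 9 × 2 = 17982 frames. 2530486 ÷ 17982 → 140 full blocks, remainder 13006.
Within the partial block the first minute is 1800 frames and each further minute 1798, so 7 further minute boundaries passed. Total skipped labels = 18 × 140 + 2 × 7 = 2534.
Non-drop label index = 2530486 + 2534 = 2533020; at 30 labels/s that is 23:27:14:00, i.e. DF 23:27:14;00.

23:27:14;00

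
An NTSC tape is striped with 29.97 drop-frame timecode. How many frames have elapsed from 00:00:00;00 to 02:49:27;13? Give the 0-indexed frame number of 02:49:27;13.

304717

As if non-drop at 30 labels/s: (2 × 3600 + 49 × 60 + 27) × 30 + 13 = 305023.
Minute boundaries passed: 169; those not divisible by 10: 169 − 16 = 153; dropped labels = 2 × 153 = 306.
Actual frame index = 305023 − 306 = 304717.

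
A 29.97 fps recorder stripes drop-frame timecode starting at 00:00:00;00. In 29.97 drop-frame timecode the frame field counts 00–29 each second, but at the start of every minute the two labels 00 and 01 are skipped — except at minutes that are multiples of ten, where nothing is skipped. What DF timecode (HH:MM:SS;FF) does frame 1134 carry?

00:00:37;24

Each 10-minute DF block holds 10 × 60 × 30 − 9 × 2 = 17982 frames. 1134 ÷ 17982 → 0 full blocks, remainder 1134.
Within the partial block the first minute is 1800 frames and each further minute 1798, so 0 further minute boundaries passed. Total skipped labels = 18 × 0 + 2 × 0 = 0.
Non-drop label index = 1134 + 0 = 1134; at 30 labels/s that is 00:00:37:24, i.e. DF 00:00:37;24.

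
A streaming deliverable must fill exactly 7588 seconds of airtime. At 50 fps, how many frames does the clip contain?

379400 frames

Frames = 7588 × 50 = 379400.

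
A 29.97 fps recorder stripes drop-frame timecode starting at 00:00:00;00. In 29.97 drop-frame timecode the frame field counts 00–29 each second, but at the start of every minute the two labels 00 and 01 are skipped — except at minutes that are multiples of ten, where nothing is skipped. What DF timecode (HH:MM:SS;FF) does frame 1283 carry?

00:00:42;23

Each 10-minute DF block holds 10 × 60 × 30 − 9 × 2 = 17982 frames. 1283 ÷ 17982 → 0 full blocks, remainder 1283.
Within the partial block the first minute is 1800 frames and each further minute 1798, so 0 further minute boundaries passed. Total skipped labels = 18 × 0 + 2 × 0 = 0.
Non-drop label index = 1283 + 0 = 1283; at 30 labels/s that is 00:00:42:23, i.e. DF 00:00:42;23.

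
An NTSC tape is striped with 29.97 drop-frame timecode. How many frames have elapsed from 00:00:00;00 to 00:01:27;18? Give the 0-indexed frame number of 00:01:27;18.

2626

As if non-drop at 30 labels/s: (0 × 3600 + 1 × 60 + 27) × 30 + 18 = 2628.
Minute boundaries passed: 1; those not divisible by 10: 1 − 0 = 1; dropped labels = 2 × 1 = 2.
Actual frame index = 2628 − 2 = 2626.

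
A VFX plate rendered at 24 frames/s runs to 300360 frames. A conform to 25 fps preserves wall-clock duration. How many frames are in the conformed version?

312875 frames

Target frames = source frames × (target rate / source rate) = 300360 × (25)/(24) = 300360 × 25/24 = 312875.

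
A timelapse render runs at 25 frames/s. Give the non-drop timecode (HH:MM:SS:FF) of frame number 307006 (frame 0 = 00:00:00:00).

03:24:40:06

307006 ÷ 25 = 12280 full seconds, remainder 6 frames.
12280 s = 3 h 24 min 40 s.
Timecode: 03:24:40:06.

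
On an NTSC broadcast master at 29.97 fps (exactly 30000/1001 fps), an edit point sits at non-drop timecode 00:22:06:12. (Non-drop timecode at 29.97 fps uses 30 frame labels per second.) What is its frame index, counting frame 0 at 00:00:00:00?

39792

Total seconds to the label: (0 × 3600 + 22 × 60 + 6) = 1326.
Frame index = 1326 × 30 + 12 = 39792.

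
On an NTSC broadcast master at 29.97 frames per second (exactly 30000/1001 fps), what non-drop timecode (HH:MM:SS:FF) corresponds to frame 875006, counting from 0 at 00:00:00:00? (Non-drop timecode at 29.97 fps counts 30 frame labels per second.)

875006 ÷ 30 = 29166 full seconds, remainder 26 frames.
29166 s = 8 h 6 min 6 s.
Timecode: 08:06:06:26.

08:06:06:26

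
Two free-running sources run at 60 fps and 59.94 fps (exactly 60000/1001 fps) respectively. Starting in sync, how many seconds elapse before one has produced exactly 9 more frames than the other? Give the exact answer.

150.15 seconds

The gap grows by |60000/1001 − 60| = 60/1001 frames per second.
Time for a 9-frame gap: 9 ÷ (60/1001) = 150.15 s.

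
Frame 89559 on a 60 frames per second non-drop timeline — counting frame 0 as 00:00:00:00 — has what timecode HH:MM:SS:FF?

00:24:52:39

89559 ÷ 60 = 1492 full seconds, remainder 39 frames.
1492 s = 0 h 24 min 52 s.
Timecode: 00:24:52:39.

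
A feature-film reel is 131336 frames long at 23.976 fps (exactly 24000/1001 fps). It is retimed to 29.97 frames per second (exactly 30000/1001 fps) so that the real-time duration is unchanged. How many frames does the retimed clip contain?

Target frames = source frames × (target rate / source rate) = 131336 × (30000/1001)/(24000/1001) = 131336 × 5/4 = 164170.

164170 frames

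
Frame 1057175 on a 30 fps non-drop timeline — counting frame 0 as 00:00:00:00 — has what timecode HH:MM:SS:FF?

1057175 ÷ 30 = 35239 full seconds, remainder 5 frames.
35239 s = 9 h 47 min 19 s.
Timecode: 09:47:19:05.

09:47:19:05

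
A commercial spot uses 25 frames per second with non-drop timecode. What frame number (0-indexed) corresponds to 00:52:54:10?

Total seconds to the label: (0 × 3600 + 52 × 60 + 54) = 3174.
Frame index = 3174 × 25 + 10 = 79360.

frame 79360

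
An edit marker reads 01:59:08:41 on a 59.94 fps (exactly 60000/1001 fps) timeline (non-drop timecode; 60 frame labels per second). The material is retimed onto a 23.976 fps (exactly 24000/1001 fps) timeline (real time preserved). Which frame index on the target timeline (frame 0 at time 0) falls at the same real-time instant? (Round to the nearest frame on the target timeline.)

frame 171568

Source frame index: (1×3600 + 59×60 + 8) × 60 + 41 = 428921.
Real time: 428921 / (60000/1001) = 429349921/60000 s.
Target frame: (429349921/60000) × (24000/1001) = 857842/5 ≈ 171568.400 → 171568.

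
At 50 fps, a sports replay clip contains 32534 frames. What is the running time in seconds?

650.68 seconds

Running time = 32534 / (50) = 650.68 s.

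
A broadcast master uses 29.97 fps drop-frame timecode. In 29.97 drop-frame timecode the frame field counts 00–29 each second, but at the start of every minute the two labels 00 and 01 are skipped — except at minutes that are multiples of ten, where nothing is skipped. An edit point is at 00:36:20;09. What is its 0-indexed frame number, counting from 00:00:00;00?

65343

Complete 10-minute blocks: 3, each 17982 frames → 53946.
Remaining 6 whole minutes in the current block: 1800 + 5 × 1798 = 10790 frames.
Within the current minute: 20 × 30 + 9 − 2 = 607 (labels ;00/;01 skipped at this minute). Total = 53946 + 10790 + 607 = 65343.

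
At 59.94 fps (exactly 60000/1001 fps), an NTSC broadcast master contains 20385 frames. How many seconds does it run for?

340.08975 seconds

Running time = 20385 / (60000/1001) = 340.08975 s.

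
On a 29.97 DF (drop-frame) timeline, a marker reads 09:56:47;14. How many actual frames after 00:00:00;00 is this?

1073150

As if non-drop at 30 labels/s: (9 × 3600 + 56 × 60 + 47) × 30 + 14 = 1074224.
Minute boundaries passed: 596; those not divisible by 10: 596 − 59 = 537; dropped labels = 2 × 537 = 1074.
Actual frame index = 1074224 − 1074 = 1073150.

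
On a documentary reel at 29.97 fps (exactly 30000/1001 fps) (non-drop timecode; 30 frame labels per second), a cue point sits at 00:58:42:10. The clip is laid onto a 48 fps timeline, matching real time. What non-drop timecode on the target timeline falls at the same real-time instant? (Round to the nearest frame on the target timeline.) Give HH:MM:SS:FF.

Source frame index: (0×3600 + 58×60 + 42) × 30 + 10 = 105670.
Real time: 105670 / (30000/1001) = 10577567/3000 s.
Target frame: (10577567/3000) × (48) = 21155134/125 ≈ 169241.072 → 169241.
At 48 labels/s: frame 169241 → 00:58:45:41.

00:58:45:41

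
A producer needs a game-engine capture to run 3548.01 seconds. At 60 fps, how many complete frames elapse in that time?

Frames = 3548.01 × 60 = 1064403/5 ≈ 212880.6000.
Complete frames: 212880.

212880 frames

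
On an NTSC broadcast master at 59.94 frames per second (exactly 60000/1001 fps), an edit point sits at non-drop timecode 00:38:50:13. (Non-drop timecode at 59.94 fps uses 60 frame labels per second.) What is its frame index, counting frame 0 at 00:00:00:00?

frame 139813

Total seconds to the label: (0 × 3600 + 38 × 60 + 50) = 2330.
Frame index = 2330 × 60 + 13 = 139813.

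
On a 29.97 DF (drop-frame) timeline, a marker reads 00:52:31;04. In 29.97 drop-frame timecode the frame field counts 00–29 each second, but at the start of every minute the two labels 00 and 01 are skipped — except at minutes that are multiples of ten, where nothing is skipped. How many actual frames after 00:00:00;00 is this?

94440

As if non-drop at 30 labels/s: (0 × 3600 + 52 × 60 + 31) × 30 + 4 = 94534.
Minute boundaries passed: 52; those not divisible by 10: 52 − 5 = 47; dropped labels = 2 × 47 = 94.
Actual frame index = 94534 − 94 = 94440.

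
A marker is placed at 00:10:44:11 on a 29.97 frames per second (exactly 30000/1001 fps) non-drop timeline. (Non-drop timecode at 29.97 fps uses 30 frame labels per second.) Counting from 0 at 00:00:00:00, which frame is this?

frame 19331

Total seconds to the label: (0 × 3600 + 10 × 60 + 44) = 644.
Frame index = 644 × 30 + 11 = 19331.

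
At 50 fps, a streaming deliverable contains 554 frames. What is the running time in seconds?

Running time = 554 / (50) = 11.08 s.

11.08 seconds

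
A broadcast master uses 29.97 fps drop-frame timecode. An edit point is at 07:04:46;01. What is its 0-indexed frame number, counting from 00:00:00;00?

763817

Complete 10-minute blocks: 42, each 17982 frames → 755244.
Remaining 4 whole minutes in the current block: 1800 + 3 × 1798 = 7194 frames.
Within the current minute: 46 × 30 + 1 − 2 = 1379 (labels ;00/;01 skipped at this minute). Total = 755244 + 7194 + 1379 = 763817.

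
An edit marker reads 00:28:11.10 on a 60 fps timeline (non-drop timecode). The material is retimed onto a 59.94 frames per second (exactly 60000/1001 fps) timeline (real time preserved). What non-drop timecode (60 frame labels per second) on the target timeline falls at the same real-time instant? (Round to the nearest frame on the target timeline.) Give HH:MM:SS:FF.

00:28:09:29

Source frame index: (0×3600 + 28×60 + 11) × 60 + 10 = 101470.
Real time: 101470 / (60) = 10147/6 s.
Target frame: (10147/6) × (60000/1001) = 101470000/1001 ≈ 101368.631 → 101369.
At 60 labels/s: frame 101369 → 00:28:09:29.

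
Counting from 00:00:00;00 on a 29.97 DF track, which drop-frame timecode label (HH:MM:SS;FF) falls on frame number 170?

00:00:05;20

Each 10-minute DF block holds 10 × 60 × 30 − 9 × 2 = 17982 frames. 170 ÷ 17982 → 0 full blocks, remainder 170.
Within the partial block the first minute is 1800 frames and each further minute 1798, so 0 further minute boundaries passed. Total skipped labels = 18 × 0 + 2 × 0 = 0.
Non-drop label index = 170 + 0 = 170; at 30 labels/s that is 00:00:05:20, i.e. DF 00:00:05;20.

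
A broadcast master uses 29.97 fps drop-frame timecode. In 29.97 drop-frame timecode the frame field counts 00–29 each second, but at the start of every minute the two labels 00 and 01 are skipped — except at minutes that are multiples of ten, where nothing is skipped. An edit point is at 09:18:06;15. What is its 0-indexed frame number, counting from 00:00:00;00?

Complete 10-minute blocks: 55, each 17982 frames → 989010.
Remaining 8 whole minutes in the current block: 1800 + 7 × 1798 = 14386 frames.
Within the current minute: 6 × 30 + 15 − 2 = 193 (labels ;00/;01 skipped at this minute). Total = 989010 + 14386 + 193 = 1003589.

1003589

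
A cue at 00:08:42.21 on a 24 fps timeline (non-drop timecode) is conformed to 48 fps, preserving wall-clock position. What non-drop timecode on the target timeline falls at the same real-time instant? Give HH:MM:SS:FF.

Source frame index: (0×3600 + 8×60 + 42) × 24 + 21 = 12549.
Real time: 12549 / (24) = 4183/8 s.
Target frame: (4183/8) × (48) = 25098.
At 48 labels/s: frame 25098 → 00:08:42:42.

00:08:42:42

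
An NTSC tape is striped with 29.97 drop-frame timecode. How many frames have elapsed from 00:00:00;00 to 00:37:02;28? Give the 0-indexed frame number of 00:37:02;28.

Complete 10-minute blocks: 3, each 17982 frames → 53946.
Remaining 7 whole minutes in the current block: 1800 + 6 × 1798 = 12588 frames.
Within the current minute: 2 × 30 + 28 − 2 = 86 (labels ;00/;01 skipped at this minute). Total = 53946 + 12588 + 86 = 66620.

66620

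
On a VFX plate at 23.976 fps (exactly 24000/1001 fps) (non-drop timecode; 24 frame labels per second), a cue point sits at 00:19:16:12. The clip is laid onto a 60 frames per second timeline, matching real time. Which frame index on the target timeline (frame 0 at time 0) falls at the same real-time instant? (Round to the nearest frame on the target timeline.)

Source frame index: (0×3600 + 19×60 + 16) × 24 + 12 = 27756.
Real time: 27756 / (24000/1001) = 2315313/2000 s.
Target frame: (2315313/2000) × (60) = 6945939/100 ≈ 69459.390 → 69459.

frame 69459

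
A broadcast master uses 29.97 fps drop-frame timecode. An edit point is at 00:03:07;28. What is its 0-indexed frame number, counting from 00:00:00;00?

5632

Complete 10-minute blocks: 0, each 17982 frames → 0.
Remaining 3 whole minutes in the current block: 1800 + 2 × 1798 = 5396 frames.
Within the current minute: 7 × 30 + 28 − 2 = 236 (labels ;00/;01 skipped at this minute). Total = 0 + 5396 + 236 = 5632.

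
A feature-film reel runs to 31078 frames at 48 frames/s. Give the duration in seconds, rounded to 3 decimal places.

Running time = 31078 × 1/48 = 15539/24 s ≈ 647.458 s.

647.458 seconds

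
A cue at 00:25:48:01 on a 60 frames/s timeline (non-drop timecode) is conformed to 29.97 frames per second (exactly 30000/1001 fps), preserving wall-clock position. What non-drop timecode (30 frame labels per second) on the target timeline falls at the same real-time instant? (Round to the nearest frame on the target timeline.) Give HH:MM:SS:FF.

00:25:46:14

Source frame index: (0×3600 + 25×60 + 48) × 60 + 1 = 92881.
Real time: 92881 / (60) = 92881/60 s.
Target frame: (92881/60) × (30000/1001) = 46440500/1001 ≈ 46394.106 → 46394.
At 30 labels/s: frame 46394 → 00:25:46:14.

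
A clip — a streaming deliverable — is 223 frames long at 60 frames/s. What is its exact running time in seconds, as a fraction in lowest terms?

Running time = 223 ÷ (60) = 223 × 1/60 = 223/60 s.

223/60 seconds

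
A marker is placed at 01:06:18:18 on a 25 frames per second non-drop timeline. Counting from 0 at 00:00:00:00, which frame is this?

frame 99468

Total seconds to the label: (1 × 3600 + 6 × 60 + 18) = 3978.
Frame index = 3978 × 25 + 18 = 99468.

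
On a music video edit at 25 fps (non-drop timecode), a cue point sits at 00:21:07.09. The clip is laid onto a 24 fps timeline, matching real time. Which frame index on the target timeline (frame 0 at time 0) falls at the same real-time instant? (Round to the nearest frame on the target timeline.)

Source frame index: (0×3600 + 21×60 + 7) × 25 + 9 = 31684.
Real time: 31684 / (25) = 31684/25 s.
Target frame: (31684/25) × (24) = 760416/25 ≈ 30416.640 → 30417.

frame 30417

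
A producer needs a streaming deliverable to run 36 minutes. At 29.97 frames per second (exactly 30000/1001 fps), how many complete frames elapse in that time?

36 min = 2160 s.
Frames = 2160 × 30000/1001 = 64800000/1001 ≈ 64735.2647.
Complete frames: 64735.

64735 frames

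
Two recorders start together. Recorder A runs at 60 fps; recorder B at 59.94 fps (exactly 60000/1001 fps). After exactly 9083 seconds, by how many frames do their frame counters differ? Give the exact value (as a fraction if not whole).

544980/1001 frames

A emits 60 × 9083 = 544980 frames; B emits 60000/1001 × 9083 = 544980000/1001.
Difference = 544980/1001 frames (≈ 544.4356); B is behind A.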